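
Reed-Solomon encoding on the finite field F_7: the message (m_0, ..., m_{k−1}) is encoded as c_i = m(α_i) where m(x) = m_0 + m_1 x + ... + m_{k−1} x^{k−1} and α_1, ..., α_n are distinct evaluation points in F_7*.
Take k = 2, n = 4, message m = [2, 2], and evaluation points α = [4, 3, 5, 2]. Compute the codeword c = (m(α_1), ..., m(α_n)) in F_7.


c = [3, 1, 5, 6]

Message polynomial: m(x) = 2 + 2·x (mod 7).
For each evaluation point α_i, compute m(α_i) mod 7:
  α_1 = 4: Horner steps 2 → 3, so m(4) = 3.
  α_2 = 3: Horner steps 2 → 1, so m(3) = 1.
  α_3 = 5: Horner steps 2 → 5, so m(5) = 5.
  α_4 = 2: Horner steps 2 → 6, so m(2) = 6.
Codeword c = [3, 1, 5, 6] ∈ F_7^4.


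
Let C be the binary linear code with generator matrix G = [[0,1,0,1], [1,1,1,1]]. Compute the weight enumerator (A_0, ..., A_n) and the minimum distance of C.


Weight distribution: A_0 = 1, A_2 = 2, A_4 = 1. Minimum distance d = 2.

Enumerate all 2^2 = 4 messages m ∈ F_2^2.
For each, compute codeword c = mG in F_2^4, then tally its weight.
  m = 00 → c = 0000, weight = 0.
  m = 10 → c = 0101, weight = 2.
  m = 01 → c = 1111, weight = 4.
  m = 11 → c = 1010, weight = 2.
Tally weights:
  weight 0: 1 codewords.
  weight 2: 2 codewords.
  weight 4: 1 codewords.
Minimum distance d = smallest w > 0 with A_w > 0 = 2.
Sanity: Σ A_w = 4 = 2^2 = 4 ✓.


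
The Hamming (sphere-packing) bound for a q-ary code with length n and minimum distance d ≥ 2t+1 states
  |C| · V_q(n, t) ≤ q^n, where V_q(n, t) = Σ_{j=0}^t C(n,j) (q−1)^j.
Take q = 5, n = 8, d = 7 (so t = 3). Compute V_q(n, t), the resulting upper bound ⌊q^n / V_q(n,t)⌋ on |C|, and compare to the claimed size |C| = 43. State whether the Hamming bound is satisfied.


V_q(n, t) = 4065, q^n = 390625, Hamming bound = 96, |C| = 43 ≤ bound (satisfied).

Step 1: Compute V_q(n, t) = Σ_{j=0}^3 C(n, j) (q−1)^j.
  j = 0: C(8,0)·(4)^0 = 1·1 = 1.
  j = 1: C(8,1)·(4)^1 = 8·4 = 32.
  j = 2: C(8,2)·(4)^2 = 28·16 = 448.
  j = 3: C(8,3)·(4)^3 = 56·64 = 3584.
  V_q(n, t) = 1 + 32 + 448 + 3584 = 4065.
Step 2: q^n = 5^8 = 390625.
Step 3: Hamming bound ⌊q^n / V_q(n,t)⌋ = ⌊390625/4065⌋ = 96.
Step 4: Compare |C| = 43 to 96: satisfied.
The claimed |C| lies below the Hamming bound.


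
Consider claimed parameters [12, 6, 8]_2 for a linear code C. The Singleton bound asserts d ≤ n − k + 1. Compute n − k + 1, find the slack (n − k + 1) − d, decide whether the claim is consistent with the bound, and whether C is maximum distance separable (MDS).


Singleton RHS = n − k + 1 = 7, slack = -1, bound violated (no such code; not MDS).

Singleton bound: d ≤ n − k + 1.
Here n = 12, k = 6, so n − k + 1 = 7.
Given d = 8, check d ≤ 7: NO.
Slack = (n − k + 1) − d = -1.
The slack is negative: d = 8 exceeds n − k + 1 = 7 by 1, so the Singleton bound is violated and no linear [12, 6, 8]_2 code can exist. In particular it is not MDS (MDS requires d = n − k + 1 exactly).
Description: the claimed parameters are [12, 6, 8]_2; such a code would be impossible (violates the Singleton bound).


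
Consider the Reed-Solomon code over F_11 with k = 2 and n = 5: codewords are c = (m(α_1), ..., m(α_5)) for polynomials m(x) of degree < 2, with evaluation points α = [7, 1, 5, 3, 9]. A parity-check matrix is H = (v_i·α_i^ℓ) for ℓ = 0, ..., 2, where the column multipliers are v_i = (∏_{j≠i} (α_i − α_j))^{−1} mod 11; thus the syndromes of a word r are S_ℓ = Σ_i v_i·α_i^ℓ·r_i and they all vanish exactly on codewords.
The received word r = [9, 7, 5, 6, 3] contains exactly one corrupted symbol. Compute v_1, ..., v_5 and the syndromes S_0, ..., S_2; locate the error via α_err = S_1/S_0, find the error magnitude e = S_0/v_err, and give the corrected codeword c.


S = (9, 8, 1), error at position 1, error magnitude e = 5, c = [4, 7, 5, 6, 3].

Step 1: column multipliers v_i = (∏_{j≠i}(α_i − α_j))^{−1} mod 11.
  i = 1 (α = 7): (7−1)(7−5)(7−3)(7−9) = 6·2·4·(−2) = −96 ≡ 3, so v_1 = 3^{−1} = 4 (mod 11).
  i = 2 (α = 1): (1−7)(1−5)(1−3)(1−9) = (−6)·(−4)·(−2)·(−8) = 384 ≡ 10, so v_2 = 10^{−1} = 10 (mod 11).
  i = 3 (α = 5): (5−7)(5−1)(5−3)(5−9) = (−2)·4·2·(−4) = 64 ≡ 9, so v_3 = 9^{−1} = 5 (mod 11).
  i = 4 (α = 3): (3−7)(3−1)(3−5)(3−9) = (−4)·2·(−2)·(−6) = −96 ≡ 3, so v_4 = 3^{−1} = 4 (mod 11).
  i = 5 (α = 9): (9−7)(9−1)(9−5)(9−3) = 2·8·4·6 = 384 ≡ 10, so v_5 = 10^{−1} = 10 (mod 11).
  v = [4, 10, 5, 4, 10].
Step 2: syndromes of r = [9, 7, 5, 6, 3] (all sums mod 11).
  S_0 = Σ v_i r_i = 4·9 + 10·7 + 5·5 + 4·6 + 10·3 = 185 ≡ 9.
  S_1 = Σ v_i α_i r_i = 4·7·9 + 10·1·7 + 5·5·5 + 4·3·6 + 10·9·3 = 789 ≡ 8.
  α_i^2 mod 11 = [5, 1, 3, 9, 4].
  S_2 = Σ v_i α_i^2 r_i = 4·5·9 + 10·1·7 + 5·3·5 + 4·9·6 + 10·4·3 = 661 ≡ 1.
  S = (9, 8, 1) ≠ 0, so r is not a codeword (an error is present).
Step 3: locate the error. For a single error e at position i, S_ℓ = v_i·e·α_i^ℓ, so α_err = S_1/S_0.
  S_0^{−1} = 9^{−1} = 5 (mod 11), so α_err = 8·5 = 40 ≡ 7 = α_1. Error position i = 1.
  Consistency check: S_2/S_1 = 1·7 = 7 ≡ 7 = α_err ✓ (single-error assumption holds).
Step 4: error magnitude e = S_0/v_1 = S_0·∏_{j≠1}(α_1 − α_j) = 9·3 = 27 ≡ 5 (mod 11).
Step 5: correct position 1: c_1 = r_1 − e = 9 − 5 ≡ 4 (mod 11). Hence c = [4, 7, 5, 6, 3].
  Check: interpolating c through the α_i gives m(x) = 2 + 5·x (degree < 2) with m(α_i) = c_i for every i, so c is indeed a codeword.


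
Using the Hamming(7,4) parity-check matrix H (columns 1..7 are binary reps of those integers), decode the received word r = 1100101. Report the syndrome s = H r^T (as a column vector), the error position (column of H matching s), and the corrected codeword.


s = (0, 0, 1)^T, error position = 1, corrected codeword c = 0100101

Compute s = H r^T mod 2 one row at a time:
  s_1 = 0 + 1 + 0 + 1 = 2 ≡ 0 (mod 2).
  s_2 = 1 + 0 + 0 + 1 = 2 ≡ 0 (mod 2).
  s_3 = 1 + 0 + 1 + 1 = 3 ≡ 1 (mod 2).
s = (0, 0, 1)^T — this equals column 1 of H (binary 001), so error is at position 1.
Correct: flip bit 1 of r = 1100101 to get c = 0100101.


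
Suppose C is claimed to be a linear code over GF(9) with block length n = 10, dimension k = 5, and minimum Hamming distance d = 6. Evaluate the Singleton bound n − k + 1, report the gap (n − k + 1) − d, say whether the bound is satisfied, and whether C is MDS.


Singleton RHS = n − k + 1 = 6, slack = 0, bound satisfied, MDS.

Singleton bound: d ≤ n − k + 1.
Here n = 10, k = 5, so n − k + 1 = 6.
Given d = 6, check d ≤ 6: YES.
Slack = (n − k + 1) − d = 0.
The code is MDS (slack = 0).
Description: the claimed parameters are [10, 5, 6]_9; such a code would be MDS (meets Singleton bound).


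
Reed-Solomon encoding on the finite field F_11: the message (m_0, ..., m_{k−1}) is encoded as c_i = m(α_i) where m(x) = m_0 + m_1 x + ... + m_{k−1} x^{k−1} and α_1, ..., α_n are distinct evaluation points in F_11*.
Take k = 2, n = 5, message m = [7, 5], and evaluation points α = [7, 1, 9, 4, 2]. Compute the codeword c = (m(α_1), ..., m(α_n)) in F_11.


c = [9, 1, 8, 5, 6]

Message polynomial: m(x) = 7 + 5·x (mod 11).
For each evaluation point α_i, compute m(α_i) mod 11:
  α_1 = 7: Horner steps 5 → 9, so m(7) = 9.
  α_2 = 1: Horner steps 5 → 1, so m(1) = 1.
  α_3 = 9: Horner steps 5 → 8, so m(9) = 8.
  α_4 = 4: Horner steps 5 → 5, so m(4) = 5.
  α_5 = 2: Horner steps 5 → 6, so m(2) = 6.
Codeword c = [9, 1, 8, 5, 6] ∈ F_11^5.


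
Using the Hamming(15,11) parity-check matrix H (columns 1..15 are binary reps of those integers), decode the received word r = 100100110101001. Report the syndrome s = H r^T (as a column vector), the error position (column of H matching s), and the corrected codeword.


s = (0, 0, 1, 1)^T, error position = 3, corrected codeword c = 101100110101001

Compute s = H r^T mod 2 one row at a time:
  s_1 = 1 + 0 + 1 + 0 + 1 + 0 + 0 + 1 = 4 ≡ 0 (mod 2).
  s_2 = 1 + 0 + 0 + 1 + 1 + 0 + 0 + 1 = 4 ≡ 0 (mod 2).
  s_3 = 0 + 0 + 0 + 1 + 1 + 0 + 0 + 1 = 3 ≡ 1 (mod 2).
  s_4 = 1 + 0 + 0 + 1 + 0 + 0 + 0 + 1 = 3 ≡ 1 (mod 2).
s = (0, 0, 1, 1)^T — this equals column 3 of H (binary 0011), so error is at position 3.
Correct: flip bit 3 of r = 100100110101001 to get c = 101100110101001.


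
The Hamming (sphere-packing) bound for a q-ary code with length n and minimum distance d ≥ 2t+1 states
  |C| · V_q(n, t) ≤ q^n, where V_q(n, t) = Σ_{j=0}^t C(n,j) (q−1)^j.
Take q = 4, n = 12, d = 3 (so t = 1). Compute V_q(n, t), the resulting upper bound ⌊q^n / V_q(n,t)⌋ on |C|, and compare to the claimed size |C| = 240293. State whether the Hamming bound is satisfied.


V_q(n, t) = 37, q^n = 16777216, Hamming bound = 453438, |C| = 240293 ≤ bound (satisfied).

Step 1: Compute V_q(n, t) = Σ_{j=0}^1 C(n, j) (q−1)^j.
  j = 0: C(12,0)·(3)^0 = 1·1 = 1.
  j = 1: C(12,1)·(3)^1 = 12·3 = 36.
  V_q(n, t) = 1 + 36 = 37.
Step 2: q^n = 4^12 = 16777216.
Step 3: Hamming bound ⌊q^n / V_q(n,t)⌋ = ⌊16777216/37⌋ = 453438.
Step 4: Compare |C| = 240293 to 453438: satisfied.
The claimed |C| lies below the Hamming bound.


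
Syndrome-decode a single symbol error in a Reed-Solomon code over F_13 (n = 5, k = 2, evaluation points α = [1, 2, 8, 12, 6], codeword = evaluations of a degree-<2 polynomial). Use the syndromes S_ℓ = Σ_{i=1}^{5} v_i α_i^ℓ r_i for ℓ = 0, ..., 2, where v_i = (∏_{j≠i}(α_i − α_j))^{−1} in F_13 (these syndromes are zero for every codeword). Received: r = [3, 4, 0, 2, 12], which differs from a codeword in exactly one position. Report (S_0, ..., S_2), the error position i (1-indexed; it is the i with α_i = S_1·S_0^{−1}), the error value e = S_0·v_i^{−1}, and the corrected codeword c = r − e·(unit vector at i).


S = (1, 2, 4), error at position 2, error magnitude e = 7, c = [3, 10, 0, 2, 12].

Step 1: column multipliers v_i = (∏_{j≠i}(α_i − α_j))^{−1} mod 13.
  i = 1 (α = 1): (1−2)(1−8)(1−12)(1−6) = (−1)·(−7)·(−11)·(−5) = 385 ≡ 8, so v_1 = 8^{−1} = 5 (mod 13).
  i = 2 (α = 2): (2−1)(2−8)(2−12)(2−6) = 1·(−6)·(−10)·(−4) = −240 ≡ 7, so v_2 = 7^{−1} = 2 (mod 13).
  i = 3 (α = 8): (8−1)(8−2)(8−12)(8−6) = 7·6·(−4)·2 = −336 ≡ 2, so v_3 = 2^{−1} = 7 (mod 13).
  i = 4 (α = 12): (12−1)(12−2)(12−8)(12−6) = 11·10·4·6 = 2640 ≡ 1, so v_4 = 1^{−1} = 1 (mod 13).
  i = 5 (α = 6): (6−1)(6−2)(6−8)(6−12) = 5·4·(−2)·(−6) = 240 ≡ 6, so v_5 = 6^{−1} = 11 (mod 13).
  v = [5, 2, 7, 1, 11].
Step 2: syndromes of r = [3, 4, 0, 2, 12] (all sums mod 13).
  S_0 = Σ v_i r_i = 5·3 + 2·4 + 7·0 + 1·2 + 11·12 = 157 ≡ 1.
  S_1 = Σ v_i α_i r_i = 5·1·3 + 2·2·4 + 7·8·0 + 1·12·2 + 11·6·12 = 847 ≡ 2.
  α_i^2 mod 13 = [1, 4, 12, 1, 10].
  S_2 = Σ v_i α_i^2 r_i = 5·1·3 + 2·4·4 + 7·12·0 + 1·1·2 + 11·10·12 = 1369 ≡ 4.
  S = (1, 2, 4) ≠ 0, so r is not a codeword (an error is present).
Step 3: locate the error. For a single error e at position i, S_ℓ = v_i·e·α_i^ℓ, so α_err = S_1/S_0.
  S_0^{−1} = 1^{−1} = 1 (mod 13), so α_err = 2·1 = 2 ≡ 2 = α_2. Error position i = 2.
  Consistency check: S_2/S_1 = 4·7 = 28 ≡ 2 = α_err ✓ (single-error assumption holds).
Step 4: error magnitude e = S_0/v_2 = S_0·∏_{j≠2}(α_2 − α_j) = 1·7 = 7 ≡ 7 (mod 13).
Step 5: correct position 2: c_2 = r_2 − e = 4 − 7 ≡ 10 (mod 13). Hence c = [3, 10, 0, 2, 12].
  Check: interpolating c through the α_i gives m(x) = 9 + 7·x (degree < 2) with m(α_i) = c_i for every i, so c is indeed a codeword.


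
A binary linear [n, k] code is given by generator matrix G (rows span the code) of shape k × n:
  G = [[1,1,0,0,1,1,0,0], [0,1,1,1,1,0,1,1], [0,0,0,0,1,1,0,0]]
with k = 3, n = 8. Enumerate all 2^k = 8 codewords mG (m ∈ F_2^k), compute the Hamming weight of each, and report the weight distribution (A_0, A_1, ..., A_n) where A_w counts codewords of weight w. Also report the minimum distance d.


Weight distribution: A_0 = 1, A_2 = 2, A_4 = 1, A_6 = 4. Minimum distance d = 2.

Enumerate all 2^3 = 8 messages m ∈ F_2^3.
For each, compute codeword c = mG in F_2^8, then tally its weight.
  m = 000 → c = 00000000, weight = 0.
  m = 100 → c = 11001100, weight = 4.
  m = 010 → c = 01111011, weight = 6.
  m = 110 → c = 10110111, weight = 6.
  m = 001 → c = 00001100, weight = 2.
  m = 101 → c = 11000000, weight = 2.
  m = 011 → c = 01110111, weight = 6.
  m = 111 → c = 10111011, weight = 6.
Tally weights:
  weight 0: 1 codewords.
  weight 2: 2 codewords.
  weight 4: 1 codewords.
  weight 6: 4 codewords.
Minimum distance d = smallest w > 0 with A_w > 0 = 2.
Sanity: Σ A_w = 8 = 2^3 = 8 ✓.


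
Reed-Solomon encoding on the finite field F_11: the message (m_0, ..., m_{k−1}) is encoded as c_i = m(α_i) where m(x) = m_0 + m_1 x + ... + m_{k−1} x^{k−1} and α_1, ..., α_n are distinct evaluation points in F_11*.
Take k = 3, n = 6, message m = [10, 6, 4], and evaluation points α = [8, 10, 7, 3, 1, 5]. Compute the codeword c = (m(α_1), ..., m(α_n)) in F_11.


c = [6, 8, 6, 9, 9, 8]

Message polynomial: m(x) = 10 + 6·x + 4·x^2 (mod 11).
For each evaluation point α_i, compute m(α_i) mod 11:
  α_1 = 8: Horner steps 4 → 5 → 6, so m(8) = 6.
  α_2 = 10: Horner steps 4 → 2 → 8, so m(10) = 8.
  α_3 = 7: Horner steps 4 → 1 → 6, so m(7) = 6.
  α_4 = 3: Horner steps 4 → 7 → 9, so m(3) = 9.
  α_5 = 1: Horner steps 4 → 10 → 9, so m(1) = 9.
  α_6 = 5: Horner steps 4 → 4 → 8, so m(5) = 8.
Codeword c = [6, 8, 6, 9, 9, 8] ∈ F_11^6.


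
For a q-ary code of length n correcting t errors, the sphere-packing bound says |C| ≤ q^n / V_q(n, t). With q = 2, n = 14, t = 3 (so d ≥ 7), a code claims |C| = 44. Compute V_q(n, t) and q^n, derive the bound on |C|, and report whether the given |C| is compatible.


V_q(n, t) = 470, q^n = 16384, Hamming bound = 34, |C| = 44 > bound (violated).

Step 1: Compute V_q(n, t) = Σ_{j=0}^3 C(n, j) (q−1)^j.
  j = 0: C(14,0)·(1)^0 = 1·1 = 1.
  j = 1: C(14,1)·(1)^1 = 14·1 = 14.
  j = 2: C(14,2)·(1)^2 = 91·1 = 91.
  j = 3: C(14,3)·(1)^3 = 364·1 = 364.
  V_q(n, t) = 1 + 14 + 91 + 364 = 470.
Step 2: q^n = 2^14 = 16384.
Step 3: Hamming bound ⌊q^n / V_q(n,t)⌋ = ⌊16384/470⌋ = 34.
Step 4: Compare |C| = 44 to 34: violated.
The claimed |C| lies above the Hamming bound, so no 2-ary code of length 14 with d ≥ 7 can have 44 codewords.


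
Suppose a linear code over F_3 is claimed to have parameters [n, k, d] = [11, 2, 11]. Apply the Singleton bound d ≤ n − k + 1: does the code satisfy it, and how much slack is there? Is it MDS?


Singleton RHS = n − k + 1 = 10, slack = -1, bound violated (no such code; not MDS).

Singleton bound: d ≤ n − k + 1.
Here n = 11, k = 2, so n − k + 1 = 10.
Given d = 11, check d ≤ 10: NO.
Slack = (n − k + 1) − d = -1.
The slack is negative: d = 11 exceeds n − k + 1 = 10 by 1, so the Singleton bound is violated and no linear [11, 2, 11]_3 code can exist. In particular it is not MDS (MDS requires d = n − k + 1 exactly).
Description: the claimed parameters are [11, 2, 11]_3; such a code would be impossible (violates the Singleton bound).


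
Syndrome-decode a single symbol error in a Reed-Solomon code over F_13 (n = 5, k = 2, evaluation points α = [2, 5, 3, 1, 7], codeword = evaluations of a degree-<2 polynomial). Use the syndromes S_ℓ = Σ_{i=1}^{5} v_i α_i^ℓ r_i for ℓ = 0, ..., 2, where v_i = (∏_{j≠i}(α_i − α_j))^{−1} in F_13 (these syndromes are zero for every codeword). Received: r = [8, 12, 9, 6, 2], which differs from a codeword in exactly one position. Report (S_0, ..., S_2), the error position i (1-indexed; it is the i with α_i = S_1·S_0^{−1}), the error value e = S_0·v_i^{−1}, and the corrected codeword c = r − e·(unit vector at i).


S = (3, 6, 12), error at position 1, error magnitude e = 7, c = [1, 12, 9, 6, 2].

Step 1: column multipliers v_i = (∏_{j≠i}(α_i − α_j))^{−1} mod 13.
  i = 1 (α = 2): (2−5)(2−3)(2−1)(2−7) = (−3)·(−1)·1·(−5) = −15 ≡ 11, so v_1 = 11^{−1} = 6 (mod 13).
  i = 2 (α = 5): (5−2)(5−3)(5−1)(5−7) = 3·2·4·(−2) = −48 ≡ 4, so v_2 = 4^{−1} = 10 (mod 13).
  i = 3 (α = 3): (3−2)(3−5)(3−1)(3−7) = 1·(−2)·2·(−4) = 16 ≡ 3, so v_3 = 3^{−1} = 9 (mod 13).
  i = 4 (α = 1): (1−2)(1−5)(1−3)(1−7) = (−1)·(−4)·(−2)·(−6) = 48 ≡ 9, so v_4 = 9^{−1} = 3 (mod 13).
  i = 5 (α = 7): (7−2)(7−5)(7−3)(7−1) = 5·2·4·6 = 240 ≡ 6, so v_5 = 6^{−1} = 11 (mod 13).
  v = [6, 10, 9, 3, 11].
Step 2: syndromes of r = [8, 12, 9, 6, 2] (all sums mod 13).
  S_0 = Σ v_i r_i = 6·8 + 10·12 + 9·9 + 3·6 + 11·2 = 289 ≡ 3.
  S_1 = Σ v_i α_i r_i = 6·2·8 + 10·5·12 + 9·3·9 + 3·1·6 + 11·7·2 = 1111 ≡ 6.
  α_i^2 mod 13 = [4, 12, 9, 1, 10].
  S_2 = Σ v_i α_i^2 r_i = 6·4·8 + 10·12·12 + 9·9·9 + 3·1·6 + 11·10·2 = 2599 ≡ 12.
  S = (3, 6, 12) ≠ 0, so r is not a codeword (an error is present).
Step 3: locate the error. For a single error e at position i, S_ℓ = v_i·e·α_i^ℓ, so α_err = S_1/S_0.
  S_0^{−1} = 3^{−1} = 9 (mod 13), so α_err = 6·9 = 54 ≡ 2 = α_1. Error position i = 1.
  Consistency check: S_2/S_1 = 12·11 = 132 ≡ 2 = α_err ✓ (single-error assumption holds).
Step 4: error magnitude e = S_0/v_1 = S_0·∏_{j≠1}(α_1 − α_j) = 3·11 = 33 ≡ 7 (mod 13).
Step 5: correct position 1: c_1 = r_1 − e = 8 − 7 ≡ 1 (mod 13). Hence c = [1, 12, 9, 6, 2].
  Check: interpolating c through the α_i gives m(x) = 11 + 8·x (degree < 2) with m(α_i) = c_i for every i, so c is indeed a codeword.


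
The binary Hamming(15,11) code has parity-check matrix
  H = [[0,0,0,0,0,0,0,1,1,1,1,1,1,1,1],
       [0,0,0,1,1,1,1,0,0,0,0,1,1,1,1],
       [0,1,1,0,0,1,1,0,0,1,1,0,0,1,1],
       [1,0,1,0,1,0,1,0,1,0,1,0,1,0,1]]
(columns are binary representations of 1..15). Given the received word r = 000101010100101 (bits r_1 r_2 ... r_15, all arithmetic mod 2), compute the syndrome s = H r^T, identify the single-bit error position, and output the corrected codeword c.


s = (0, 0, 1, 0)^T, error position = 2, corrected codeword c = 010101010100101

Compute s = H r^T mod 2 one row at a time:
  s_1 = 1 + 0 + 1 + 0 + 0 + 1 + 0 + 1 = 4 ≡ 0 (mod 2).
  s_2 = 1 + 0 + 1 + 0 + 0 + 1 + 0 + 1 = 4 ≡ 0 (mod 2).
  s_3 = 0 + 0 + 1 + 0 + 1 + 0 + 0 + 1 = 3 ≡ 1 (mod 2).
  s_4 = 0 + 0 + 0 + 0 + 0 + 0 + 1 + 1 = 2 ≡ 0 (mod 2).
s = (0, 0, 1, 0)^T — this equals column 2 of H (binary 0010), so error is at position 2.
Correct: flip bit 2 of r = 000101010100101 to get c = 010101010100101.


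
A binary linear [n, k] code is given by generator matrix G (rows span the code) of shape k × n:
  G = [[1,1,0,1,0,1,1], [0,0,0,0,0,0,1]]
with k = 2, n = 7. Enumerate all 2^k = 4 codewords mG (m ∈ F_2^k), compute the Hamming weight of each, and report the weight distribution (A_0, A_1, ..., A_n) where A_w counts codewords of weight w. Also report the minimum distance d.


Weight distribution: A_0 = 1, A_1 = 1, A_4 = 1, A_5 = 1. Minimum distance d = 1.

Enumerate all 2^2 = 4 messages m ∈ F_2^2.
For each, compute codeword c = mG in F_2^7, then tally its weight.
  m = 00 → c = 0000000, weight = 0.
  m = 10 → c = 1101011, weight = 5.
  m = 01 → c = 0000001, weight = 1.
  m = 11 → c = 1101010, weight = 4.
Tally weights:
  weight 0: 1 codewords.
  weight 1: 1 codewords.
  weight 4: 1 codewords.
  weight 5: 1 codewords.
Minimum distance d = smallest w > 0 with A_w > 0 = 1.
Sanity: Σ A_w = 4 = 2^2 = 4 ✓.


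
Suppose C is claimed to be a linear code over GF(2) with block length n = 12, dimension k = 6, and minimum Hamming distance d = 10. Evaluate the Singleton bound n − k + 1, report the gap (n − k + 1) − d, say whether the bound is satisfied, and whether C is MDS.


Singleton RHS = n − k + 1 = 7, slack = -3, bound violated (no such code; not MDS).

Singleton bound: d ≤ n − k + 1.
Here n = 12, k = 6, so n − k + 1 = 7.
Given d = 10, check d ≤ 7: NO.
Slack = (n − k + 1) − d = -3.
The slack is negative: d = 10 exceeds n − k + 1 = 7 by 3, so the Singleton bound is violated and no linear [12, 6, 10]_2 code can exist. In particular it is not MDS (MDS requires d = n − k + 1 exactly).
Description: the claimed parameters are [12, 6, 10]_2; such a code would be impossible (violates the Singleton bound).


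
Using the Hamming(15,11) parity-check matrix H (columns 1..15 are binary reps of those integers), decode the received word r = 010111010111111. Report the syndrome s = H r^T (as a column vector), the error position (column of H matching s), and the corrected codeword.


s = (1, 1, 0, 0)^T, error position = 12, corrected codeword c = 010111010110111

Compute s = H r^T mod 2 one row at a time:
  s_1 = 1 + 0 + 1 + 1 + 1 + 1 + 1 + 1 = 7 ≡ 1 (mod 2).
  s_2 = 1 + 1 + 1 + 0 + 1 + 1 + 1 + 1 = 7 ≡ 1 (mod 2).
  s_3 = 1 + 0 + 1 + 0 + 1 + 1 + 1 + 1 = 6 ≡ 0 (mod 2).
  s_4 = 0 + 0 + 1 + 0 + 0 + 1 + 1 + 1 = 4 ≡ 0 (mod 2).
s = (1, 1, 0, 0)^T — this equals column 12 of H (binary 1100), so error is at position 12.
Correct: flip bit 12 of r = 010111010111111 to get c = 010111010110111.


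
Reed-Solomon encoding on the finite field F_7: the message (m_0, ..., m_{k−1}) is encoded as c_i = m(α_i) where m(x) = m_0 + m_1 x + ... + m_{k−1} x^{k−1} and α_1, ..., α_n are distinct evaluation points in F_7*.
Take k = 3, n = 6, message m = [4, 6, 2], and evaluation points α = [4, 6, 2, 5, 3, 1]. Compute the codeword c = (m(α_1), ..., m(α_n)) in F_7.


c = [4, 0, 3, 0, 5, 5]

Message polynomial: m(x) = 4 + 6·x + 2·x^2 (mod 7).
For each evaluation point α_i, compute m(α_i) mod 7:
  α_1 = 4: Horner steps 2 → 0 → 4, so m(4) = 4.
  α_2 = 6: Horner steps 2 → 4 → 0, so m(6) = 0.
  α_3 = 2: Horner steps 2 → 3 → 3, so m(2) = 3.
  α_4 = 5: Horner steps 2 → 2 → 0, so m(5) = 0.
  α_5 = 3: Horner steps 2 → 5 → 5, so m(3) = 5.
  α_6 = 1: Horner steps 2 → 1 → 5, so m(1) = 5.
Codeword c = [4, 0, 3, 0, 5, 5] ∈ F_7^6.


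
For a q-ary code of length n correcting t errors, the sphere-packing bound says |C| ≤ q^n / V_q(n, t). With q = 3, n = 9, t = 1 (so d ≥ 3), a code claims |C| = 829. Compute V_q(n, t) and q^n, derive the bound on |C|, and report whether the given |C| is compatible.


V_q(n, t) = 19, q^n = 19683, Hamming bound = 1035, |C| = 829 ≤ bound (satisfied).

Step 1: Compute V_q(n, t) = Σ_{j=0}^1 C(n, j) (q−1)^j.
  j = 0: C(9,0)·(2)^0 = 1·1 = 1.
  j = 1: C(9,1)·(2)^1 = 9·2 = 18.
  V_q(n, t) = 1 + 18 = 19.
Step 2: q^n = 3^9 = 19683.
Step 3: Hamming bound ⌊q^n / V_q(n,t)⌋ = ⌊19683/19⌋ = 1035.
Step 4: Compare |C| = 829 to 1035: satisfied.
The claimed |C| lies below the Hamming bound.


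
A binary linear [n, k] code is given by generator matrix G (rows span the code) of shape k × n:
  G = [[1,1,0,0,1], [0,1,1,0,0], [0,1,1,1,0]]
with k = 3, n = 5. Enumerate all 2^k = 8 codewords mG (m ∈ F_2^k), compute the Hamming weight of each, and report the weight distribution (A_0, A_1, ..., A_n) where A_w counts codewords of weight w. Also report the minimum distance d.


Weight distribution: A_0 = 1, A_1 = 1, A_2 = 1, A_3 = 3, A_4 = 2. Minimum distance d = 1.

Enumerate all 2^3 = 8 messages m ∈ F_2^3.
For each, compute codeword c = mG in F_2^5, then tally its weight.
  m = 000 → c = 00000, weight = 0.
  m = 100 → c = 11001, weight = 3.
  m = 010 → c = 01100, weight = 2.
  m = 110 → c = 10101, weight = 3.
  m = 001 → c = 01110, weight = 3.
  m = 101 → c = 10111, weight = 4.
  m = 011 → c = 00010, weight = 1.
  m = 111 → c = 11011, weight = 4.
Tally weights:
  weight 0: 1 codewords.
  weight 1: 1 codewords.
  weight 2: 1 codewords.
  weight 3: 3 codewords.
  weight 4: 2 codewords.
Minimum distance d = smallest w > 0 with A_w > 0 = 1.
Sanity: Σ A_w = 8 = 2^3 = 8 ✓.


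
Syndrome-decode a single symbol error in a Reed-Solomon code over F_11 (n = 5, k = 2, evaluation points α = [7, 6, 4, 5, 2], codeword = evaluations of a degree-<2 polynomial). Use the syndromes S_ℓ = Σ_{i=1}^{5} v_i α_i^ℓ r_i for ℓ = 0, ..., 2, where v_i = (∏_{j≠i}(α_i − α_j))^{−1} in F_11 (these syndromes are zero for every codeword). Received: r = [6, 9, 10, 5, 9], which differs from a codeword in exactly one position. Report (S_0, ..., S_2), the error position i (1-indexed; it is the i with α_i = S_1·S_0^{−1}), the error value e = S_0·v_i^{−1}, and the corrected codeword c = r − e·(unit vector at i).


S = (3, 7, 9), error at position 2, error magnitude e = 9, c = [6, 0, 10, 5, 9].

Step 1: column multipliers v_i = (∏_{j≠i}(α_i − α_j))^{−1} mod 11.
  i = 1 (α = 7): (7−6)(7−4)(7−5)(7−2) = 1·3·2·5 = 30 ≡ 8, so v_1 = 8^{−1} = 7 (mod 11).
  i = 2 (α = 6): (6−7)(6−4)(6−5)(6−2) = (−1)·2·1·4 = −8 ≡ 3, so v_2 = 3^{−1} = 4 (mod 11).
  i = 3 (α = 4): (4−7)(4−6)(4−5)(4−2) = (−3)·(−2)·(−1)·2 = −12 ≡ 10, so v_3 = 10^{−1} = 10 (mod 11).
  i = 4 (α = 5): (5−7)(5−6)(5−4)(5−2) = (−2)·(−1)·1·3 = 6 ≡ 6, so v_4 = 6^{−1} = 2 (mod 11).
  i = 5 (α = 2): (2−7)(2−6)(2−4)(2−5) = (−5)·(−4)·(−2)·(−3) = 120 ≡ 10, so v_5 = 10^{−1} = 10 (mod 11).
  v = [7, 4, 10, 2, 10].
Step 2: syndromes of r = [6, 9, 10, 5, 9] (all sums mod 11).
  S_0 = Σ v_i r_i = 7·6 + 4·9 + 10·10 + 2·5 + 10·9 = 278 ≡ 3.
  S_1 = Σ v_i α_i r_i = 7·7·6 + 4·6·9 + 10·4·10 + 2·5·5 + 10·2·9 = 1140 ≡ 7.
  α_i^2 mod 11 = [5, 3, 5, 3, 4].
  S_2 = Σ v_i α_i^2 r_i = 7·5·6 + 4·3·9 + 10·5·10 + 2·3·5 + 10·4·9 = 1208 ≡ 9.
  S = (3, 7, 9) ≠ 0, so r is not a codeword (an error is present).
Step 3: locate the error. For a single error e at position i, S_ℓ = v_i·e·α_i^ℓ, so α_err = S_1/S_0.
  S_0^{−1} = 3^{−1} = 4 (mod 11), so α_err = 7·4 = 28 ≡ 6 = α_2. Error position i = 2.
  Consistency check: S_2/S_1 = 9·8 = 72 ≡ 6 = α_err ✓ (single-error assumption holds).
Step 4: error magnitude e = S_0/v_2 = S_0·∏_{j≠2}(α_2 − α_j) = 3·3 = 9 ≡ 9 (mod 11).
Step 5: correct position 2: c_2 = r_2 − e = 9 − 9 ≡ 0 (mod 11). Hence c = [6, 0, 10, 5, 9].
  Check: interpolating c through the α_i gives m(x) = 8 + 6·x (degree < 2) with m(α_i) = c_i for every i, so c is indeed a codeword.


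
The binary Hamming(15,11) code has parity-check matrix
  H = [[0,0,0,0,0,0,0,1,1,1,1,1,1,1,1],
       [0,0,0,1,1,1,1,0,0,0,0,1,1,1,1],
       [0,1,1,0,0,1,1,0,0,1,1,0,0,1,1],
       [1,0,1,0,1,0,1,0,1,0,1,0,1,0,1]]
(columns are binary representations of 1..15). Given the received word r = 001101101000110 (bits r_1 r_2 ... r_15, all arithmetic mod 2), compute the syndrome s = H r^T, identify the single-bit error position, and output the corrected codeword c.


s = (1, 1, 0, 0)^T, error position = 12, corrected codeword c = 001101101001110

Compute s = H r^T mod 2 one row at a time:
  s_1 = 0 + 1 + 0 + 0 + 0 + 1 + 1 + 0 = 3 ≡ 1 (mod 2).
  s_2 = 1 + 0 + 1 + 1 + 0 + 1 + 1 + 0 = 5 ≡ 1 (mod 2).
  s_3 = 0 + 1 + 1 + 1 + 0 + 0 + 1 + 0 = 4 ≡ 0 (mod 2).
  s_4 = 0 + 1 + 0 + 1 + 1 + 0 + 1 + 0 = 4 ≡ 0 (mod 2).
s = (1, 1, 0, 0)^T — this equals column 12 of H (binary 1100), so error is at position 12.
Correct: flip bit 12 of r = 001101101000110 to get c = 001101101001110.


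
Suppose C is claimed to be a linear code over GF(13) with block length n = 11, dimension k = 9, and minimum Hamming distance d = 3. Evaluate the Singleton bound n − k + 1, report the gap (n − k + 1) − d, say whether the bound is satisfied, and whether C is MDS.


Singleton RHS = n − k + 1 = 3, slack = 0, bound satisfied, MDS.

Singleton bound: d ≤ n − k + 1.
Here n = 11, k = 9, so n − k + 1 = 3.
Given d = 3, check d ≤ 3: YES.
Slack = (n − k + 1) − d = 0.
The code is MDS (slack = 0).
Description: the claimed parameters are [11, 9, 3]_13; such a code would be MDS (meets Singleton bound).


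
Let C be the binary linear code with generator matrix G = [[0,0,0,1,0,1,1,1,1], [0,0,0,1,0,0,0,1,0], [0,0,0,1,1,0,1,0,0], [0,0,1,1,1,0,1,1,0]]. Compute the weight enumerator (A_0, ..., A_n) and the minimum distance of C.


Weight distribution: A_0 = 1, A_2 = 3, A_3 = 4, A_4 = 3, A_5 = 4, A_6 = 1. Minimum distance d = 2.

Enumerate all 2^4 = 16 messages m ∈ F_2^4.
For each, compute codeword c = mG in F_2^9, then tally its weight.
  m = 0000 → c = 000000000, weight = 0.
  m = 1000 → c = 000101111, weight = 5.
  m = 0100 → c = 000100010, weight = 2.
  m = 1100 → c = 000001101, weight = 3.
  m = 0010 → c = 000110100, weight = 3.
  m = 1010 → c = 000011011, weight = 4.
  m = 0110 → c = 000010110, weight = 3.
  m = 1110 → c = 000111001, weight = 4.
  m = 0001 → c = 001110110, weight = 5.
  m = 1001 → c = 001011001, weight = 4.
  m = 0101 → c = 001010100, weight = 3.
  m = 1101 → c = 001111011, weight = 6.
  m = 0011 → c = 001000010, weight = 2.
  m = 1011 → c = 001101101, weight = 5.
  m = 0111 → c = 001100000, weight = 2.
  m = 1111 → c = 001001111, weight = 5.
Tally weights:
  weight 0: 1 codewords.
  weight 2: 3 codewords.
  weight 3: 4 codewords.
  weight 4: 3 codewords.
  weight 5: 4 codewords.
  weight 6: 1 codewords.
Minimum distance d = smallest w > 0 with A_w > 0 = 2.
Sanity: Σ A_w = 16 = 2^4 = 16 ✓.


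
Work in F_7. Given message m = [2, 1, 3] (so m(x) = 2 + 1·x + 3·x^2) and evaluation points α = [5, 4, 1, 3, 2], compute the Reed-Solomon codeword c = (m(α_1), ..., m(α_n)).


c = [5, 5, 6, 4, 2]

Message polynomial: m(x) = 2 + 1·x + 3·x^2 (mod 7).
For each evaluation point α_i, compute m(α_i) mod 7:
  α_1 = 5: Horner steps 3 → 2 → 5, so m(5) = 5.
  α_2 = 4: Horner steps 3 → 6 → 5, so m(4) = 5.
  α_3 = 1: Horner steps 3 → 4 → 6, so m(1) = 6.
  α_4 = 3: Horner steps 3 → 3 → 4, so m(3) = 4.
  α_5 = 2: Horner steps 3 → 0 → 2, so m(2) = 2.
Codeword c = [5, 5, 6, 4, 2] ∈ F_7^5.


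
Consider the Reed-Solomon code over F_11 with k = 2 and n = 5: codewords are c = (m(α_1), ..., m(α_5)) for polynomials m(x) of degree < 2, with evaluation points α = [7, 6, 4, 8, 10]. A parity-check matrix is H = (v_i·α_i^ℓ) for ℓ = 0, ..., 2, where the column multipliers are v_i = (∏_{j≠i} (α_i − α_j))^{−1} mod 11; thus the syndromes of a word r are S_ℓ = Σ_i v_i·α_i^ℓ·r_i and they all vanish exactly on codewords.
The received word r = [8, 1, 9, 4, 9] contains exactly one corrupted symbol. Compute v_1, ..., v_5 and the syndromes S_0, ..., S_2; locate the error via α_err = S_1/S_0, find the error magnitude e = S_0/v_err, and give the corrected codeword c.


S = (2, 9, 2), error at position 5, error magnitude e = 2, c = [8, 1, 9, 4, 7].

Step 1: column multipliers v_i = (∏_{j≠i}(α_i − α_j))^{−1} mod 11.
  i = 1 (α = 7): (7−6)(7−4)(7−8)(7−10) = 1·3·(−1)·(−3) = 9 ≡ 9, so v_1 = 9^{−1} = 5 (mod 11).
  i = 2 (α = 6): (6−7)(6−4)(6−8)(6−10) = (−1)·2·(−2)·(−4) = −16 ≡ 6, so v_2 = 6^{−1} = 2 (mod 11).
  i = 3 (α = 4): (4−7)(4−6)(4−8)(4−10) = (−3)·(−2)·(−4)·(−6) = 144 ≡ 1, so v_3 = 1^{−1} = 1 (mod 11).
  i = 4 (α = 8): (8−7)(8−6)(8−4)(8−10) = 1·2·4·(−2) = −16 ≡ 6, so v_4 = 6^{−1} = 2 (mod 11).
  i = 5 (α = 10): (10−7)(10−6)(10−4)(10−8) = 3·4·6·2 = 144 ≡ 1, so v_5 = 1^{−1} = 1 (mod 11).
  v = [5, 2, 1, 2, 1].
Step 2: syndromes of r = [8, 1, 9, 4, 9] (all sums mod 11).
  S_0 = Σ v_i r_i = 5·8 + 2·1 + 1·9 + 2·4 + 1·9 = 68 ≡ 2.
  S_1 = Σ v_i α_i r_i = 5·7·8 + 2·6·1 + 1·4·9 + 2·8·4 + 1·10·9 = 482 ≡ 9.
  α_i^2 mod 11 = [5, 3, 5, 9, 1].
  S_2 = Σ v_i α_i^2 r_i = 5·5·8 + 2·3·1 + 1·5·9 + 2·9·4 + 1·1·9 = 332 ≡ 2.
  S = (2, 9, 2) ≠ 0, so r is not a codeword (an error is present).
Step 3: locate the error. For a single error e at position i, S_ℓ = v_i·e·α_i^ℓ, so α_err = S_1/S_0.
  S_0^{−1} = 2^{−1} = 6 (mod 11), so α_err = 9·6 = 54 ≡ 10 = α_5. Error position i = 5.
  Consistency check: S_2/S_1 = 2·5 = 10 ≡ 10 = α_err ✓ (single-error assumption holds).
Step 4: error magnitude e = S_0/v_5 = S_0·∏_{j≠5}(α_5 − α_j) = 2·1 = 2 ≡ 2 (mod 11).
Step 5: correct position 5: c_5 = r_5 − e = 9 − 2 ≡ 7 (mod 11). Hence c = [8, 1, 9, 4, 7].
  Check: interpolating c through the α_i gives m(x) = 3 + 7·x (degree < 2) with m(α_i) = c_i for every i, so c is indeed a codeword.


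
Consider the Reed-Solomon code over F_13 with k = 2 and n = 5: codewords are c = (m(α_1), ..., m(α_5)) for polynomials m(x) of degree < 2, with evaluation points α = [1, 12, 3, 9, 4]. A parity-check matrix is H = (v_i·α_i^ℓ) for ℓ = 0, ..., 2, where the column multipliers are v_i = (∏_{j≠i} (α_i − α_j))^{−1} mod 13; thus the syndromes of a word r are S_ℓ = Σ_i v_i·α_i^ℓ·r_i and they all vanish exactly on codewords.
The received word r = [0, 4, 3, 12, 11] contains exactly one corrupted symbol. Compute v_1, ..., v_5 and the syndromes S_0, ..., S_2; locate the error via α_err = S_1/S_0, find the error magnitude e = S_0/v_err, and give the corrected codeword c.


S = (2, 11, 2), error at position 2, error magnitude e = 7, c = [0, 10, 3, 12, 11].

Step 1: column multipliers v_i = (∏_{j≠i}(α_i − α_j))^{−1} mod 13.
  i = 1 (α = 1): (1−12)(1−3)(1−9)(1−4) = (−11)·(−2)·(−8)·(−3) = 528 ≡ 8, so v_1 = 8^{−1} = 5 (mod 13).
  i = 2 (α = 12): (12−1)(12−3)(12−9)(12−4) = 11·9·3·8 = 2376 ≡ 10, so v_2 = 10^{−1} = 4 (mod 13).
  i = 3 (α = 3): (3−1)(3−12)(3−9)(3−4) = 2·(−9)·(−6)·(−1) = −108 ≡ 9, so v_3 = 9^{−1} = 3 (mod 13).
  i = 4 (α = 9): (9−1)(9−12)(9−3)(9−4) = 8·(−3)·6·5 = −720 ≡ 8, so v_4 = 8^{−1} = 5 (mod 13).
  i = 5 (α = 4): (4−1)(4−12)(4−3)(4−9) = 3·(−8)·1·(−5) = 120 ≡ 3, so v_5 = 3^{−1} = 9 (mod 13).
  v = [5, 4, 3, 5, 9].
Step 2: syndromes of r = [0, 4, 3, 12, 11] (all sums mod 13).
  S_0 = Σ v_i r_i = 5·0 + 4·4 + 3·3 + 5·12 + 9·11 = 184 ≡ 2.
  S_1 = Σ v_i α_i r_i = 5·1·0 + 4·12·4 + 3·3·3 + 5·9·12 + 9·4·11 = 1155 ≡ 11.
  α_i^2 mod 13 = [1, 1, 9, 3, 3].
  S_2 = Σ v_i α_i^2 r_i = 5·1·0 + 4·1·4 + 3·9·3 + 5·3·12 + 9·3·11 = 574 ≡ 2.
  S = (2, 11, 2) ≠ 0, so r is not a codeword (an error is present).
Step 3: locate the error. For a single error e at position i, S_ℓ = v_i·e·α_i^ℓ, so α_err = S_1/S_0.
  S_0^{−1} = 2^{−1} = 7 (mod 13), so α_err = 11·7 = 77 ≡ 12 = α_2. Error position i = 2.
  Consistency check: S_2/S_1 = 2·6 = 12 ≡ 12 = α_err ✓ (single-error assumption holds).
Step 4: error magnitude e = S_0/v_2 = S_0·∏_{j≠2}(α_2 − α_j) = 2·10 = 20 ≡ 7 (mod 13).
Step 5: correct position 2: c_2 = r_2 − e = 4 − 7 ≡ 10 (mod 13). Hence c = [0, 10, 3, 12, 11].
  Check: interpolating c through the α_i gives m(x) = 5 + 8·x (degree < 2) with m(α_i) = c_i for every i, so c is indeed a codeword.


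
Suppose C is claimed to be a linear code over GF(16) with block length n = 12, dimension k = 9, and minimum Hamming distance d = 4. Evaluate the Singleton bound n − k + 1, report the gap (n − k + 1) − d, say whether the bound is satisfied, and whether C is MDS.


Singleton RHS = n − k + 1 = 4, slack = 0, bound satisfied, MDS.

Singleton bound: d ≤ n − k + 1.
Here n = 12, k = 9, so n − k + 1 = 4.
Given d = 4, check d ≤ 4: YES.
Slack = (n − k + 1) − d = 0.
The code is MDS (slack = 0).
Description: the claimed parameters are [12, 9, 4]_16; such a code would be MDS (meets Singleton bound).


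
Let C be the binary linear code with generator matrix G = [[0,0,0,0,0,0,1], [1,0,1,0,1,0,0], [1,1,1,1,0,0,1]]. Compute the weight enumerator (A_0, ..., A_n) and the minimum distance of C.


Weight distribution: A_0 = 1, A_1 = 1, A_3 = 2, A_4 = 3, A_5 = 1. Minimum distance d = 1.

Enumerate all 2^3 = 8 messages m ∈ F_2^3.
For each, compute codeword c = mG in F_2^7, then tally its weight.
  m = 000 → c = 0000000, weight = 0.
  m = 100 → c = 0000001, weight = 1.
  m = 010 → c = 1010100, weight = 3.
  m = 110 → c = 1010101, weight = 4.
  m = 001 → c = 1111001, weight = 5.
  m = 101 → c = 1111000, weight = 4.
  m = 011 → c = 0101101, weight = 4.
  m = 111 → c = 0101100, weight = 3.
Tally weights:
  weight 0: 1 codewords.
  weight 1: 1 codewords.
  weight 3: 2 codewords.
  weight 4: 3 codewords.
  weight 5: 1 codewords.
Minimum distance d = smallest w > 0 with A_w > 0 = 1.
Sanity: Σ A_w = 8 = 2^3 = 8 ✓.


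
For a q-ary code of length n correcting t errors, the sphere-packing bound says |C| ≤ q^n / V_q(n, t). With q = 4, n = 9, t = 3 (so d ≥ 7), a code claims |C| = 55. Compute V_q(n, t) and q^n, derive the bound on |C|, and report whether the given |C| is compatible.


V_q(n, t) = 2620, q^n = 262144, Hamming bound = 100, |C| = 55 ≤ bound (satisfied).

Step 1: Compute V_q(n, t) = Σ_{j=0}^3 C(n, j) (q−1)^j.
  j = 0: C(9,0)·(3)^0 = 1·1 = 1.
  j = 1: C(9,1)·(3)^1 = 9·3 = 27.
  j = 2: C(9,2)·(3)^2 = 36·9 = 324.
  j = 3: C(9,3)·(3)^3 = 84·27 = 2268.
  V_q(n, t) = 1 + 27 + 324 + 2268 = 2620.
Step 2: q^n = 4^9 = 262144.
Step 3: Hamming bound ⌊q^n / V_q(n,t)⌋ = ⌊262144/2620⌋ = 100.
Step 4: Compare |C| = 55 to 100: satisfied.
The claimed |C| lies below the Hamming bound.


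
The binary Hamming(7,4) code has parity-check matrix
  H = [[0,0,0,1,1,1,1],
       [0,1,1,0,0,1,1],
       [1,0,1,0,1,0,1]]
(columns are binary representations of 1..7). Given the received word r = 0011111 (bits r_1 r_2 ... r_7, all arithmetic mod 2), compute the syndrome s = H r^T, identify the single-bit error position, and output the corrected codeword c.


s = (0, 1, 1)^T, error position = 3, corrected codeword c = 0001111

Compute s = H r^T mod 2 one row at a time:
  s_1 = 1 + 1 + 1 + 1 = 4 ≡ 0 (mod 2).
  s_2 = 0 + 1 + 1 + 1 = 3 ≡ 1 (mod 2).
  s_3 = 0 + 1 + 1 + 1 = 3 ≡ 1 (mod 2).
s = (0, 1, 1)^T — this equals column 3 of H (binary 011), so error is at position 3.
Correct: flip bit 3 of r = 0011111 to get c = 0001111.


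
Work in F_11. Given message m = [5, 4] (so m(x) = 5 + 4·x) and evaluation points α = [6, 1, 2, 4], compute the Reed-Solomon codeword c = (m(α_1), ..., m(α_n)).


c = [7, 9, 2, 10]

Message polynomial: m(x) = 5 + 4·x (mod 11).
For each evaluation point α_i, compute m(α_i) mod 11:
  α_1 = 6: Horner steps 4 → 7, so m(6) = 7.
  α_2 = 1: Horner steps 4 → 9, so m(1) = 9.
  α_3 = 2: Horner steps 4 → 2, so m(2) = 2.
  α_4 = 4: Horner steps 4 → 10, so m(4) = 10.
Codeword c = [7, 9, 2, 10] ∈ F_11^4.


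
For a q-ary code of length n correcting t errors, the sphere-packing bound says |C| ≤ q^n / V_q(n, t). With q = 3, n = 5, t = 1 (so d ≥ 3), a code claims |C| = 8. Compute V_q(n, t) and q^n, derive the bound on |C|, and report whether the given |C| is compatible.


V_q(n, t) = 11, q^n = 243, Hamming bound = 22, |C| = 8 ≤ bound (satisfied).

Step 1: Compute V_q(n, t) = Σ_{j=0}^1 C(n, j) (q−1)^j.
  j = 0: C(5,0)·(2)^0 = 1·1 = 1.
  j = 1: C(5,1)·(2)^1 = 5·2 = 10.
  V_q(n, t) = 1 + 10 = 11.
Step 2: q^n = 3^5 = 243.
Step 3: Hamming bound ⌊q^n / V_q(n,t)⌋ = ⌊243/11⌋ = 22.
Step 4: Compare |C| = 8 to 22: satisfied.
The claimed |C| lies below the Hamming bound.


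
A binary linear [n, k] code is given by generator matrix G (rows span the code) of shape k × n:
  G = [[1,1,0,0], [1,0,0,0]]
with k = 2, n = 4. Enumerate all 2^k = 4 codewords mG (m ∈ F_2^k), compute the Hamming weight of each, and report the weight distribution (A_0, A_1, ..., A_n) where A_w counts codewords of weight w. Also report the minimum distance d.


Weight distribution: A_0 = 1, A_1 = 2, A_2 = 1. Minimum distance d = 1.

Enumerate all 2^2 = 4 messages m ∈ F_2^2.
For each, compute codeword c = mG in F_2^4, then tally its weight.
  m = 00 → c = 0000, weight = 0.
  m = 10 → c = 1100, weight = 2.
  m = 01 → c = 1000, weight = 1.
  m = 11 → c = 0100, weight = 1.
Tally weights:
  weight 0: 1 codewords.
  weight 1: 2 codewords.
  weight 2: 1 codewords.
Minimum distance d = smallest w > 0 with A_w > 0 = 1.
Sanity: Σ A_w = 4 = 2^2 = 4 ✓.


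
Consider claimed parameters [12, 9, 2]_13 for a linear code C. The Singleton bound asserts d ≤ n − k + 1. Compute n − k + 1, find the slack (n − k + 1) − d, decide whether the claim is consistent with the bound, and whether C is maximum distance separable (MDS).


Singleton RHS = n − k + 1 = 4, slack = 2, bound satisfied, not MDS.

Singleton bound: d ≤ n − k + 1.
Here n = 12, k = 9, so n − k + 1 = 4.
Given d = 2, check d ≤ 4: YES.
Slack = (n − k + 1) − d = 2.
The code is NOT MDS (slack = 2 > 0).
Description: the claimed parameters are [12, 9, 2]_13; such a code would be non-MDS.
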